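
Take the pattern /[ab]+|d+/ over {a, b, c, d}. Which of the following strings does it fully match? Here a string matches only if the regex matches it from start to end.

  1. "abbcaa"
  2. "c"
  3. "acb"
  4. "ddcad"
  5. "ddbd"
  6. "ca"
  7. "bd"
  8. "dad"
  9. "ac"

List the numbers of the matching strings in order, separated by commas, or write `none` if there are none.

none

1 → no match
2 → no match
3 → no match
4 → no match
5 → no match
6 → no match
7 → no match
8 → no match
9 → no match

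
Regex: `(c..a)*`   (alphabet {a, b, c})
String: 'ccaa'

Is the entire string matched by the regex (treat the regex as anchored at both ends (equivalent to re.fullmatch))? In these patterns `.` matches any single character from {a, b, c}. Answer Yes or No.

Yes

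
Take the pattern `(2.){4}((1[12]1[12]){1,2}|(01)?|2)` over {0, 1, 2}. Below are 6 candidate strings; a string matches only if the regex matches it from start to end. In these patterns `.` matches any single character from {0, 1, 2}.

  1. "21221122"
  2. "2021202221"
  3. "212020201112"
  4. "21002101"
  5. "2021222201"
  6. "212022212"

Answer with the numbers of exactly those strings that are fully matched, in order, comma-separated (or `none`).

3, 5, 6

1 → no match
2 → no match
3 → match
4 → no match
5 → match
6 → match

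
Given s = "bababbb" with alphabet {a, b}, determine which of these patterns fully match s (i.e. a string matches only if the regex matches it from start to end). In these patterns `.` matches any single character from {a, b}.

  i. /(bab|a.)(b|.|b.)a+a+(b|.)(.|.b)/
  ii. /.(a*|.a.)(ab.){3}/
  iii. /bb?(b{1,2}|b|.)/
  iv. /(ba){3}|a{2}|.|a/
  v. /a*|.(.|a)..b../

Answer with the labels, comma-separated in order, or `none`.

v

i → no match
ii → no match
iii → no match
iv → no match
v → match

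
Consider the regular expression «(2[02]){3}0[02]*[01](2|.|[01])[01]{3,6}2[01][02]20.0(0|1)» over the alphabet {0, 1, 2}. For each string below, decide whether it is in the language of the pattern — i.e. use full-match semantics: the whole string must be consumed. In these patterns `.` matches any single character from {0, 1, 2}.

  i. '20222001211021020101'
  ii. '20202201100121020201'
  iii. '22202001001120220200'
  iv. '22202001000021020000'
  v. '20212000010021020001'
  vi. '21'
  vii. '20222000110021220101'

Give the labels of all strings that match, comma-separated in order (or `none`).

i, ii, iii, iv, vii

i → match
ii → match
iii → match
iv → match
v → no match
vi → no match
vii → match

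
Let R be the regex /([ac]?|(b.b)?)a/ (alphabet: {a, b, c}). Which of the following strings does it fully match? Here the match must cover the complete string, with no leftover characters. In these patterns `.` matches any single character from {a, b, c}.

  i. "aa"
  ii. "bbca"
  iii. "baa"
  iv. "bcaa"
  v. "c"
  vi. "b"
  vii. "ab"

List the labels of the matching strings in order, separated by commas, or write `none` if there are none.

i → match
ii → no match
iii → no match
iv → no match
v → no match — must end with "a"
vi → no match — must end with "a"
vii → no match — must end with "a"

i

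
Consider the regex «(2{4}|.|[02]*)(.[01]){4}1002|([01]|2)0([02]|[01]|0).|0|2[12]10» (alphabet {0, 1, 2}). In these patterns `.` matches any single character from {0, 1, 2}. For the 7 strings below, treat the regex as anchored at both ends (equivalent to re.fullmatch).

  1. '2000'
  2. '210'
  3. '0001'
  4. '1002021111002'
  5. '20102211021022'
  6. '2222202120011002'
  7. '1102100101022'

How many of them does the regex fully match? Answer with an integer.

1 → match
2 → no match
3 → match
4 → match
5 → no match
6 → match
7 → no match
Total matched: 4

4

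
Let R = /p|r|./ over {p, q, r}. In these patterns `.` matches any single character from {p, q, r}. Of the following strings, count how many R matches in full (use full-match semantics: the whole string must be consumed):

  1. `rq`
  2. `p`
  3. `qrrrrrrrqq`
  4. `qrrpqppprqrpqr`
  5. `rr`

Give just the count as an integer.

1. `rq` → no match
2. `p` → match
3. `qrrrrrrrqq` → no match
4 → no match
5. `rr` → no match
Total matched: 1

1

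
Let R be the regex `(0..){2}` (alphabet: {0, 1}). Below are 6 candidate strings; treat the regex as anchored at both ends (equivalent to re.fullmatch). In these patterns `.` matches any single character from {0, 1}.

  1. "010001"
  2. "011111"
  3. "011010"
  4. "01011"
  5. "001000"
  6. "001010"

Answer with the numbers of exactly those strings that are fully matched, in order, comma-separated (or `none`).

1, 3, 5, 6

1. "010001" → match
2. "011111" → no match
3. "011010" → match
4. "01011" → no match
5. "001000" → match
6. "001010" → match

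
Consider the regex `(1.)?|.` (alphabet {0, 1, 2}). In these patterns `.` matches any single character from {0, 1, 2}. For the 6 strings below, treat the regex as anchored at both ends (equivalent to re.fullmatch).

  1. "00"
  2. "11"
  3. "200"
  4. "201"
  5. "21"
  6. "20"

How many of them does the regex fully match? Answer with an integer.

1 → no match
2 → match
3 → no match
4 → no match
5 → no match
6 → no match
Total matched: 1

1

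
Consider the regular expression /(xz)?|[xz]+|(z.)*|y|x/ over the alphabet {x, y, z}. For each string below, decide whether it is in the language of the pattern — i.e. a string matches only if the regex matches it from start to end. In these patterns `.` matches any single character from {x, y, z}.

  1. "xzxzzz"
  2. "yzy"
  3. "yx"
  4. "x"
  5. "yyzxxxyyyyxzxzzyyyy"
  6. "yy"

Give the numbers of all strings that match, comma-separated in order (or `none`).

1. "xzxzzz" → match
2. "yzy" → no match
3. "yx" → no match
4. "x" → match
5 → no match
6. "yy" → no match

1, 4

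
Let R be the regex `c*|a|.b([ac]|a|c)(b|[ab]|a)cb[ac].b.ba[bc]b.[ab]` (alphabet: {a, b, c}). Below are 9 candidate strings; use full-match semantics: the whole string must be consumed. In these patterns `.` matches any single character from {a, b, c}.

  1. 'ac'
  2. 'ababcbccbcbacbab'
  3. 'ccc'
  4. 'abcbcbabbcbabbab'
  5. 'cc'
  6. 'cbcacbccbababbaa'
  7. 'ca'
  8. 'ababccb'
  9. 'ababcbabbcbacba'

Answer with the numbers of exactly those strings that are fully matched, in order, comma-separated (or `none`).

2, 3, 4, 5, 6

1 → no match
2 → match
3 → match
4 → match
5 → match
6 → match
7 → no match
8 → no match
9 → no match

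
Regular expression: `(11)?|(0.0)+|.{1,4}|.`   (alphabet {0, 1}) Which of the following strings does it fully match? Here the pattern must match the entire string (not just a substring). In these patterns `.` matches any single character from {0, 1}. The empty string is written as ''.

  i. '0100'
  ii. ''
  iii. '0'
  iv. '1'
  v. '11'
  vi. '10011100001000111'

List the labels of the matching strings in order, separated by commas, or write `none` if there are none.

i → match
ii → match
iii → match
iv → match
v → match
vi → no match

i, ii, iii, iv, v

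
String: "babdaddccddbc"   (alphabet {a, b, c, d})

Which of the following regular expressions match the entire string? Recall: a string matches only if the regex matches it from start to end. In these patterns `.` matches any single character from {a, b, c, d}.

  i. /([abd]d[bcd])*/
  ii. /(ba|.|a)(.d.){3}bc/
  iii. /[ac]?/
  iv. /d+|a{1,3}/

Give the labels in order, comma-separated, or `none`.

i → no match
ii → match
iii → no match
iv → no match

ii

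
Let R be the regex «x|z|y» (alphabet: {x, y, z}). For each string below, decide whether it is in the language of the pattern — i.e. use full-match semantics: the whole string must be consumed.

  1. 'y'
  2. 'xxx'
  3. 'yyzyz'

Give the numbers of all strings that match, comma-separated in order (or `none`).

1

1. 'y' → match
2. 'xxx' → no match
3. 'yyzyz' → no match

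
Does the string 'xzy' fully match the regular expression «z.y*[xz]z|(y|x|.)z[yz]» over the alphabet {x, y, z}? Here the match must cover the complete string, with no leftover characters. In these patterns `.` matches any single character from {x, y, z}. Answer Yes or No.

Yes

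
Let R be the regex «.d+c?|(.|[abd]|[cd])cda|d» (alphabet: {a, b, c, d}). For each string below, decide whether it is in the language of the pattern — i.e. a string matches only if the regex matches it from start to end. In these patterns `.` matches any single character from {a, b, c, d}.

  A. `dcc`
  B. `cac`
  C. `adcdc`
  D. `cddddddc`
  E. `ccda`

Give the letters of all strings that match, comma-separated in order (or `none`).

D, E

A. `dcc` → no match
B. `cac` → no match
C. `adcdc` → no match
D. `cddddddc` → match
E. `ccda` → match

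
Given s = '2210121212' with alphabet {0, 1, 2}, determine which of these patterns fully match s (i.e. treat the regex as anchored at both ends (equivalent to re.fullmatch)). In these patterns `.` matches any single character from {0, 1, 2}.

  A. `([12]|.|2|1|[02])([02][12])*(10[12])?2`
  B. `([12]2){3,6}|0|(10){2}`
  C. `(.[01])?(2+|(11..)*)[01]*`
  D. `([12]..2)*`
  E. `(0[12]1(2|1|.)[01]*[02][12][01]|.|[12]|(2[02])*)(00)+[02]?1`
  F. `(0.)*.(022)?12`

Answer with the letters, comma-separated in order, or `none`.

A → match
B → no match
C → no match
D → no match
E → no match — must end with '1'
F → no match

A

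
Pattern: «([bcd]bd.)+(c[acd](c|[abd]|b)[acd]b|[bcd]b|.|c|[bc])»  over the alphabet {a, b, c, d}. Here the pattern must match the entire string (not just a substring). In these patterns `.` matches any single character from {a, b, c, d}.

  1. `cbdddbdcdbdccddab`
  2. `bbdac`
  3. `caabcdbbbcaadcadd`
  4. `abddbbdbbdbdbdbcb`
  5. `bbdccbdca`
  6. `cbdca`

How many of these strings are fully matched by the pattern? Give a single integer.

1 → match
2 → match
3 → no match
4 → no match
5 → match
6 → match
Total matched: 4

4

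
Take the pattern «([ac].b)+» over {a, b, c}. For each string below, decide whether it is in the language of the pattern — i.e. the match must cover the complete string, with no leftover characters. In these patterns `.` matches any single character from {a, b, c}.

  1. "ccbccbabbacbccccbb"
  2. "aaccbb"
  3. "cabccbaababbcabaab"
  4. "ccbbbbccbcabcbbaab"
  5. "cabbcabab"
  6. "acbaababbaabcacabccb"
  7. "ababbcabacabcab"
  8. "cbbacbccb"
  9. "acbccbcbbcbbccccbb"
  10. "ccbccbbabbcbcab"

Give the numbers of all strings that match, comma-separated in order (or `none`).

1 → no match
2 → no match
3 → match
4 → no match
5 → no match
6 → no match
7 → no match
8 → match
9 → no match
10 → no match

3, 8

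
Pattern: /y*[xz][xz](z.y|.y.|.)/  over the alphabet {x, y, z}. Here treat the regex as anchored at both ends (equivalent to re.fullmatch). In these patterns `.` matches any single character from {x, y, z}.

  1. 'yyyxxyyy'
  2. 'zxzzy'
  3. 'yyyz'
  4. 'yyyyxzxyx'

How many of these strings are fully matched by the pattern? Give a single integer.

3

1 → match
2 → match
3 → no match
4 → match
Total matched: 3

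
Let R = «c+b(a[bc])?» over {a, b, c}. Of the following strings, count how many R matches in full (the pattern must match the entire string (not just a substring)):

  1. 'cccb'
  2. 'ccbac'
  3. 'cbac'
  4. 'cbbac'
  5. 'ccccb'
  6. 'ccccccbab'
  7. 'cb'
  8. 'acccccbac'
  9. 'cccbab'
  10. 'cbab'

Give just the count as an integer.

8

1 → match
2 → match
3 → match
4 → no match
5 → match
6 → match
7 → match
8 → no match — must start with 'c'
9 → match
10 → match
Total matched: 8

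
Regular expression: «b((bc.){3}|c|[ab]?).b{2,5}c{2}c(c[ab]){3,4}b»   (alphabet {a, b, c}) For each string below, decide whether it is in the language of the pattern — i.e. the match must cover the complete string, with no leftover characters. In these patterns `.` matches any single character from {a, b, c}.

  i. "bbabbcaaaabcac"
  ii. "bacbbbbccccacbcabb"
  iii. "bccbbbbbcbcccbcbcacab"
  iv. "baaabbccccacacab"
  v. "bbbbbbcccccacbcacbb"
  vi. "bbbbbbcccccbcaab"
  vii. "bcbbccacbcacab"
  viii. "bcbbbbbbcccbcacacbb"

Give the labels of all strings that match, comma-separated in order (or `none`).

none

i → no match — must end with "b"
ii → no match
iii → no match
iv → no match
v → no match
vi → no match
vii → no match
viii → no match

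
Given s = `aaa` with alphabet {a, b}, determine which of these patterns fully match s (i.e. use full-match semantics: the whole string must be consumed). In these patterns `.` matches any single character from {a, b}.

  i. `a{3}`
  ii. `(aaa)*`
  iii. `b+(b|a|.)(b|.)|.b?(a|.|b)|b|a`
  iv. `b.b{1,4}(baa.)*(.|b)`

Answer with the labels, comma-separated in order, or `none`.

i, ii

i → match
ii → match
iii → no match
iv → no match — must start with `b`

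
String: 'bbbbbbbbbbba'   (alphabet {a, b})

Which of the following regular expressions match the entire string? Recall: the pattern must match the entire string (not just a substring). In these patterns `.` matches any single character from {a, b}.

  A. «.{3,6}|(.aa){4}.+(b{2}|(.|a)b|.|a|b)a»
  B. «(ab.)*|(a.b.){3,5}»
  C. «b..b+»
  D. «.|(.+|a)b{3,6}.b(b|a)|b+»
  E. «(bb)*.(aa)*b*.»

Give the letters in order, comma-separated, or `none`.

A → no match
B → no match
C → no match — must end with 'b'
D → match
E → match

D, E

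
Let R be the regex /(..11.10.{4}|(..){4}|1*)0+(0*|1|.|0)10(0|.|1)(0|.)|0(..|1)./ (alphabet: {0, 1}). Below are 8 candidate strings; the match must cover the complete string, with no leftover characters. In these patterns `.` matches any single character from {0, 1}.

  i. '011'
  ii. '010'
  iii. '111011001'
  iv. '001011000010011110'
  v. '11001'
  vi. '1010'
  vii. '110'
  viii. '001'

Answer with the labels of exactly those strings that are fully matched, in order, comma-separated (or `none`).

i → match
ii → match
iii → match
iv → no match
v → no match
vi → no match
vii → no match
viii → no match

i, ii, iii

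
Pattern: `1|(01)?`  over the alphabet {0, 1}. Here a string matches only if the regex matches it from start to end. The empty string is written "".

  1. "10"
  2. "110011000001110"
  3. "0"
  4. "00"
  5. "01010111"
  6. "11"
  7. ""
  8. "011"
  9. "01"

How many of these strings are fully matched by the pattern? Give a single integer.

2

1. "10" → no match
2 → no match
3. "0" → no match
4. "00" → no match
5. "01010111" → no match
6. "11" → no match
7. "" → match
8. "011" → no match
9. "01" → match
Total matched: 2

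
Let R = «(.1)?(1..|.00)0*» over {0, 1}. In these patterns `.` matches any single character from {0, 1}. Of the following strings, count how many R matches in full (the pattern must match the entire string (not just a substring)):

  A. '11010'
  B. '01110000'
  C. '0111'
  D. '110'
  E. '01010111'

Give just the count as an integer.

A → no match
B → match
C → no match
D → match
E → no match
Total matched: 2

2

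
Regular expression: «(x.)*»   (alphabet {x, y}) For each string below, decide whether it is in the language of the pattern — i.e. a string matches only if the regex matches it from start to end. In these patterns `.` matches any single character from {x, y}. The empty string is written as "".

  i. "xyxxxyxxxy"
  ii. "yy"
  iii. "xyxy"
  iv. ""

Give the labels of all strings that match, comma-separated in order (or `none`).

i. "xyxxxyxxxy" → match
ii. "yy" → no match
iii. "xyxy" → match
iv. "" → match

i, iii, iv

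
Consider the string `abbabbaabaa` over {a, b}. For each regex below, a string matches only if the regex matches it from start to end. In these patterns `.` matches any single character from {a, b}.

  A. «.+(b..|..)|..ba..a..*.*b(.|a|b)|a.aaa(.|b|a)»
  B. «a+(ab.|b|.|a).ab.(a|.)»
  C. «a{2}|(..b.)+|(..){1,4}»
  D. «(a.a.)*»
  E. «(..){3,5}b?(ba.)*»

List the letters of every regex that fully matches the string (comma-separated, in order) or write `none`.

A → match
B → no match
C → no match
D → no match
E → match

A, E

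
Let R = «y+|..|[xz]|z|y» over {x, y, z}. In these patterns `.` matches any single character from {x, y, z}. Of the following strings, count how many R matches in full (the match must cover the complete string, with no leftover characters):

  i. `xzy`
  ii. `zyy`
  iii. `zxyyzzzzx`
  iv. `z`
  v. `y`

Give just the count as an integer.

2

i → no match
ii → no match
iii → no match
iv → match
v → match
Total matched: 2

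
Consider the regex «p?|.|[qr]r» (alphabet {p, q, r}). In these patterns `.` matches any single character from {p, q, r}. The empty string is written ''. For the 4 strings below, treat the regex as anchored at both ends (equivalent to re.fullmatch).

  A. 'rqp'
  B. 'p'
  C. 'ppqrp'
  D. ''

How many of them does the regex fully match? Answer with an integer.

A → no match
B → match
C → no match
D → match
Total matched: 2

2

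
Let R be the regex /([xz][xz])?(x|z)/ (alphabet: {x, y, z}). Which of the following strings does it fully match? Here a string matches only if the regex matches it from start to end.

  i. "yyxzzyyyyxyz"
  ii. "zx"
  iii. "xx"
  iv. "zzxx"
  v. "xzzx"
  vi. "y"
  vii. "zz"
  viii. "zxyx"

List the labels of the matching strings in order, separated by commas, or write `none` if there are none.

none

i → no match
ii → no match
iii → no match
iv → no match
v → no match
vi → no match
vii → no match
viii → no match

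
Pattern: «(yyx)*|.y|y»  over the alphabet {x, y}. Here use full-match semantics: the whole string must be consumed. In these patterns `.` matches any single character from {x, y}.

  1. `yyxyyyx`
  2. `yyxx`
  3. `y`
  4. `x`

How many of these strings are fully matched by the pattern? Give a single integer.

1

1 → no match
2 → no match
3 → match
4 → no match
Total matched: 1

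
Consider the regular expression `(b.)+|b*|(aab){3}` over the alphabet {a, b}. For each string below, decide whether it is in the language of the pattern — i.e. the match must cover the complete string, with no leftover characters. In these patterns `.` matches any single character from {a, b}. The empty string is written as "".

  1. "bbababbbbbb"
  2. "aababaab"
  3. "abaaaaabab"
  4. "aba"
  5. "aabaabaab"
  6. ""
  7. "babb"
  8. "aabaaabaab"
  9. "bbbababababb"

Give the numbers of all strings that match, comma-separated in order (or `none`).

1 → no match
2 → no match
3 → no match
4 → no match
5 → match
6 → match
7 → match
8 → no match
9 → match

5, 6, 7, 9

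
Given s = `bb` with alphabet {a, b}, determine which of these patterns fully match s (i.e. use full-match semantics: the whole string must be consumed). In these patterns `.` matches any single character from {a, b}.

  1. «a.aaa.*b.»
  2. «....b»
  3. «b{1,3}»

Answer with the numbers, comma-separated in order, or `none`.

1 → no match — must start with `a`
2 → no match
3 → match

3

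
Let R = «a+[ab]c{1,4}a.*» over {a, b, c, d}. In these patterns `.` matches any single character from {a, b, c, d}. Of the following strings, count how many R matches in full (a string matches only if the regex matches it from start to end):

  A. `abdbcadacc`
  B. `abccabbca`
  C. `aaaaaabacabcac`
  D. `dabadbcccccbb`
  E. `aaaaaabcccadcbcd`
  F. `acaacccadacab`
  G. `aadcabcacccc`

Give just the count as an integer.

2

A → no match
B → match
C → no match
D → no match — must start with `a`
E → match
F → no match
G → no match
Total matched: 2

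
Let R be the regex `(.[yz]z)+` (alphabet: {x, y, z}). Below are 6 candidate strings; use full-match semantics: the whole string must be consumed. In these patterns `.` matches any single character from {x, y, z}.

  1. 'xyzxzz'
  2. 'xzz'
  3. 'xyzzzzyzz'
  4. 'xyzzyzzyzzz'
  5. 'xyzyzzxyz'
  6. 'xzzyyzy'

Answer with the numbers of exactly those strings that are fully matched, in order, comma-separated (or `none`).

1 → match
2 → match
3 → match
4 → no match
5 → match
6 → no match — must end with 'z'

1, 2, 3, 5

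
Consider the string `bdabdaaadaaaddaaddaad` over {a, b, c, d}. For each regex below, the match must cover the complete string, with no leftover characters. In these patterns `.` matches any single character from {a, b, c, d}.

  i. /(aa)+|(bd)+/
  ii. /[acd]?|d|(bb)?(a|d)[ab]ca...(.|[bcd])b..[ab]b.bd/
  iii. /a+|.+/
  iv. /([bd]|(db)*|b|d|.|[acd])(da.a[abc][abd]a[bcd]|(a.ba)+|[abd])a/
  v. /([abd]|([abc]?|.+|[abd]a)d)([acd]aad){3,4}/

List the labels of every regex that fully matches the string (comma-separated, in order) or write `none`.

i → no match
ii → no match
iii → match
iv → no match — must end with `a`
v → match

iii, v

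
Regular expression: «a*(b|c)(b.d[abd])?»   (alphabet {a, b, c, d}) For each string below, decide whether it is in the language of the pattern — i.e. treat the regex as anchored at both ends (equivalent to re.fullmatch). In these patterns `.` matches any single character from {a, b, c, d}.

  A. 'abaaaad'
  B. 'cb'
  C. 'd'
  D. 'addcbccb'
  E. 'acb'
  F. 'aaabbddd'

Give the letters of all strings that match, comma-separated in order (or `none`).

F

A → no match
B → no match
C → no match
D → no match
E → no match
F → match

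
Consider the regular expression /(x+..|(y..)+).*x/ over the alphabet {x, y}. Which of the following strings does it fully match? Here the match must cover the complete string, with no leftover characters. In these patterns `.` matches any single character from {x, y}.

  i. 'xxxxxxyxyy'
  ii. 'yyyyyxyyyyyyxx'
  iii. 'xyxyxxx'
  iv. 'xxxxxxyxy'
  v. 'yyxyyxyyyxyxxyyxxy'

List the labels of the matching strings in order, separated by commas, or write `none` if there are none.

ii, iii

i → no match — must end with 'x'
ii → match
iii → match
iv → no match — must end with 'x'
v → no match — must end with 'x'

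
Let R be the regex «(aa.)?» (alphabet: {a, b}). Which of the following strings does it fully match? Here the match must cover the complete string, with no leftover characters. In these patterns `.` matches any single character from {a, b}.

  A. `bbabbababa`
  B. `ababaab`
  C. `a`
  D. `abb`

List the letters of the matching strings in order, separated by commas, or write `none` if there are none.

none

A → no match
B → no match
C → no match
D → no match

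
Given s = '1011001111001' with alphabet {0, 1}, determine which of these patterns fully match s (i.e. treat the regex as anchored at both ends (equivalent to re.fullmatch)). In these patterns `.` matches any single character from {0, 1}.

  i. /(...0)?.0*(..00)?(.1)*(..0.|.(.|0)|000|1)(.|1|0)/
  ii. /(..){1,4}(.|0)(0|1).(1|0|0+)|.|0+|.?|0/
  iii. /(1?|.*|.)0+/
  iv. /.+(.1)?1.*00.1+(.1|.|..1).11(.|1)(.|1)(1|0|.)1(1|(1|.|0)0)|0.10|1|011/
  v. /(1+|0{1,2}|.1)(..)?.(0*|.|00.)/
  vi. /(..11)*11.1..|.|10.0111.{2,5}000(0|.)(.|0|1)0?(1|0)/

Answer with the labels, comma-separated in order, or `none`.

i → match
ii → no match
iii → no match — must end with '0'
iv → no match
v → no match
vi → no match

i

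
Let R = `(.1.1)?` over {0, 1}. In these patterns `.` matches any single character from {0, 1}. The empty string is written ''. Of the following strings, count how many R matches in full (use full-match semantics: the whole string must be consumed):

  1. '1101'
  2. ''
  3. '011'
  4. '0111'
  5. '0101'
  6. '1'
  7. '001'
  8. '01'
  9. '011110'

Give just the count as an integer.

4

1. '1101' → match
2. '' → match
3. '011' → no match
4. '0111' → match
5. '0101' → match
6. '1' → no match
7. '001' → no match
8. '01' → no match
9. '011110' → no match
Total matched: 4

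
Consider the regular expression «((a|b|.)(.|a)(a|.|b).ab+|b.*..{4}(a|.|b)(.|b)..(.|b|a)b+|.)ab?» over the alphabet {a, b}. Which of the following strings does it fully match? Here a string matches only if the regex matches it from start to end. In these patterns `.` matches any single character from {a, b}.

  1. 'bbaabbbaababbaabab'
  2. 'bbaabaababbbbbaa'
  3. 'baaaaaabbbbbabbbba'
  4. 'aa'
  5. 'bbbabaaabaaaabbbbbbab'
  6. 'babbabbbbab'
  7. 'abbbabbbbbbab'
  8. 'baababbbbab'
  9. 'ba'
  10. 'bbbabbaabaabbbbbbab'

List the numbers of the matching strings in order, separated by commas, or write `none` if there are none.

1 → match
2 → no match
3 → match
4 → match
5 → match
6 → match
7 → match
8 → match
9 → match
10 → match

1, 3, 4, 5, 6, 7, 8, 9, 10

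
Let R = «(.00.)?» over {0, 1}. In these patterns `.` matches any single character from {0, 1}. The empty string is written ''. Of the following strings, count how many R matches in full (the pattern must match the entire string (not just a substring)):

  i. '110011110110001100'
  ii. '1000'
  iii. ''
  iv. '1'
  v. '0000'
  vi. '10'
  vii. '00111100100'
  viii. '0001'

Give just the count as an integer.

i → no match
ii → match
iii → match
iv → no match
v → match
vi → no match
vii → no match
viii → match
Total matched: 4

4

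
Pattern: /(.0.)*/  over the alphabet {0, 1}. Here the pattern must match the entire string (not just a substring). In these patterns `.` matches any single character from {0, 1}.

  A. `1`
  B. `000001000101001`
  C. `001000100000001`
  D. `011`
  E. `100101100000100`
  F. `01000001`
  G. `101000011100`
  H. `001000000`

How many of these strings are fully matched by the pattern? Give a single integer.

A → no match
B → match
C → match
D → no match
E → match
F → no match
G → no match
H → match
Total matched: 4

4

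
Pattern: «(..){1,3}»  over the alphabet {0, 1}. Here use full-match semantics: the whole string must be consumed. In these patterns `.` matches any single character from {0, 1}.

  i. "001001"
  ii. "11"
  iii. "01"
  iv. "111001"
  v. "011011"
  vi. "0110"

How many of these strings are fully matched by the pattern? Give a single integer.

6

i → match
ii → match
iii → match
iv → match
v → match
vi → match
Total matched: 6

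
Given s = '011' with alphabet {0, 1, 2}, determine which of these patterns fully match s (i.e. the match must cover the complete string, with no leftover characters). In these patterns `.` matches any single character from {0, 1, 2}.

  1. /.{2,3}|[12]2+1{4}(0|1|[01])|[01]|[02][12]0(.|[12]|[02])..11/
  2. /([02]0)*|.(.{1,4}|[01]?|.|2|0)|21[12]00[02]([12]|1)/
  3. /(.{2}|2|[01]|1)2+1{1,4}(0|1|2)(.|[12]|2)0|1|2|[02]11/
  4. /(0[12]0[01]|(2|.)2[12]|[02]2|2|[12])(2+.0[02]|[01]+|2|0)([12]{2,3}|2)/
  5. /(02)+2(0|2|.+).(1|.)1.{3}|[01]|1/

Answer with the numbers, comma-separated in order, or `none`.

1, 2, 3

1 → match
2 → match
3 → match
4 → no match
5 → no match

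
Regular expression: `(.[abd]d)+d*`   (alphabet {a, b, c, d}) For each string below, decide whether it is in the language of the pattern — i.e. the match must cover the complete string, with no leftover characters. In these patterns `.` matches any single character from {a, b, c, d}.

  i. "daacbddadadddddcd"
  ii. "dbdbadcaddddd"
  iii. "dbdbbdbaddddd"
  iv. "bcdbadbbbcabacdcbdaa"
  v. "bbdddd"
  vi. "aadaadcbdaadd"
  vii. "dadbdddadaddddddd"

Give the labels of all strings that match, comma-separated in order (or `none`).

ii, iii, v, vi, vii

i → no match
ii → match
iii → match
iv → no match
v. "bbdddd" → match
vi → match
vii → match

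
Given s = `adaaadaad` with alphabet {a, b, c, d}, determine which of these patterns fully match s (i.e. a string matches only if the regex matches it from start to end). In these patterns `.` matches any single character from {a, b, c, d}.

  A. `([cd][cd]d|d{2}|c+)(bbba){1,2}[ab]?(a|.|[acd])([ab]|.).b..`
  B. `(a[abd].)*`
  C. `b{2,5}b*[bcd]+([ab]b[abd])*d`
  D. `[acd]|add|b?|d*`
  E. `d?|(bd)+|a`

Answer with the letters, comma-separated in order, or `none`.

B

A → no match
B → match
C → no match — must start with `b`
D → no match
E → no match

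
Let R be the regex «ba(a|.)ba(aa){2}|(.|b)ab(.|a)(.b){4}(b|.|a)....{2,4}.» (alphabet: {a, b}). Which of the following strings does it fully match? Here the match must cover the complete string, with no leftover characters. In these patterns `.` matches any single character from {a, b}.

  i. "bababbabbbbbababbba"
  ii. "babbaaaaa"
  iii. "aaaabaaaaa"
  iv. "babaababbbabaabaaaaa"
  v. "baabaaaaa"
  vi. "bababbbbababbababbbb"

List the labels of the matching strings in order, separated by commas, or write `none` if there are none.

i → match
ii → match
iii → no match
iv → match
v → match
vi → match

i, ii, iv, v, vi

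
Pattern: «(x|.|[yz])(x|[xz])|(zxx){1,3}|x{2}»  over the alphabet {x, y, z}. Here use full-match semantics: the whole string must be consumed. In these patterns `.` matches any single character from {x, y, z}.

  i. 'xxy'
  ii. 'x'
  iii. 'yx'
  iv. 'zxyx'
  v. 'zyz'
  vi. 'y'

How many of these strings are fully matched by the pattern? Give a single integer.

i → no match
ii → no match
iii → match
iv → no match
v → no match
vi → no match
Total matched: 1

1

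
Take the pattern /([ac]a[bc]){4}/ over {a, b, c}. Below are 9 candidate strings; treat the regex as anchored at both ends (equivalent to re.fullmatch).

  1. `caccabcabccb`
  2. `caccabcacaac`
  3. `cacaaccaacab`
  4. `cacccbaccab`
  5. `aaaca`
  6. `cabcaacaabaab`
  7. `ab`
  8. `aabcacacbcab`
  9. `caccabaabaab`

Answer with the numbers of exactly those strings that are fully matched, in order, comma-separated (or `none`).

1 → no match
2 → match
3 → no match
4 → no match
5 → no match
6 → no match
7 → no match
8 → no match
9 → match

2, 9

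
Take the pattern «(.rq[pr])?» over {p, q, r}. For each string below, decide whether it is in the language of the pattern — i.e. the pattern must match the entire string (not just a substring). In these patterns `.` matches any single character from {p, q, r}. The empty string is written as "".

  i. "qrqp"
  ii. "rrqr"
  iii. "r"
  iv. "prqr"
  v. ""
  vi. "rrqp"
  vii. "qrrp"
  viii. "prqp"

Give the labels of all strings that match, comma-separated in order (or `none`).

i → match
ii → match
iii → no match
iv → match
v → match
vi → match
vii → no match
viii → match

i, ii, iv, v, vi, viii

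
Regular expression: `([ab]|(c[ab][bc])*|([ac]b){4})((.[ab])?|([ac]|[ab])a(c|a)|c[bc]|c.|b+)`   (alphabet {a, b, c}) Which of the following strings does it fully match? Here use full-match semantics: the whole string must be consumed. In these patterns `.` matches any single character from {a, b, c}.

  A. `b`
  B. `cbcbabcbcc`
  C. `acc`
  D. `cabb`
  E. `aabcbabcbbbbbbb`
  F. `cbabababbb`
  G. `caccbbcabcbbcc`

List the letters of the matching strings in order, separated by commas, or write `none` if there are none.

A → match
B → match
C → match
D → match
E → no match
F → match
G → match

A, B, C, D, F, G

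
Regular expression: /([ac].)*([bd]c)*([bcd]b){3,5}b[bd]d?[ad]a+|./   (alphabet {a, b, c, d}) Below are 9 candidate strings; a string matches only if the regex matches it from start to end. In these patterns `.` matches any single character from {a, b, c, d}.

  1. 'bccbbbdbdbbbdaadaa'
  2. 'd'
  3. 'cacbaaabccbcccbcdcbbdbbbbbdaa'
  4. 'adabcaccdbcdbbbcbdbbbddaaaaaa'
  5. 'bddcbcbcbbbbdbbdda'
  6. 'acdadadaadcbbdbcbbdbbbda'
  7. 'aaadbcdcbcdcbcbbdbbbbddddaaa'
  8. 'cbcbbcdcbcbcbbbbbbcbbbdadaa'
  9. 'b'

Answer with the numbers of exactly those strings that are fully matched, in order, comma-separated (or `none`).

2, 9

1 → no match
2 → match
3 → no match
4 → no match
5 → no match
6 → no match
7 → no match
8 → no match
9 → match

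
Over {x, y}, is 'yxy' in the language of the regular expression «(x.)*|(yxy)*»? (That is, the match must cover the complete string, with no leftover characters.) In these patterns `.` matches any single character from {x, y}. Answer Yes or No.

Yes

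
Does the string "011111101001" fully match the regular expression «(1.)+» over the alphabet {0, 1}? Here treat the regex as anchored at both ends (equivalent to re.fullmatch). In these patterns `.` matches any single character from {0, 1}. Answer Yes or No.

No

Every match must start with "1", but "011111101001" does not.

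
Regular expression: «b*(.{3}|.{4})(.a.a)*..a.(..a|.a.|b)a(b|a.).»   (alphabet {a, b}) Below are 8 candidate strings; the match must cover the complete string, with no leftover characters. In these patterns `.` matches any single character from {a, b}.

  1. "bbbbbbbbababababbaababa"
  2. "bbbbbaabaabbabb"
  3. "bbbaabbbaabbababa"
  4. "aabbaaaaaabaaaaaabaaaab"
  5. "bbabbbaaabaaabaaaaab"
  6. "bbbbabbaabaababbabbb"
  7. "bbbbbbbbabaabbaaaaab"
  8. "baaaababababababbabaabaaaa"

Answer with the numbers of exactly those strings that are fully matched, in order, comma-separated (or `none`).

1 → match
2 → match
3 → match
4 → match
5 → match
6 → no match
7 → match
8 → match

1, 2, 3, 4, 5, 7, 8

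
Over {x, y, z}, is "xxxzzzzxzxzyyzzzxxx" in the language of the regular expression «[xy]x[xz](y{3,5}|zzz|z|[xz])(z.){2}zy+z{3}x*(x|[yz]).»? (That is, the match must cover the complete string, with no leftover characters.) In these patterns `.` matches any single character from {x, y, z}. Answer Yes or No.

Yes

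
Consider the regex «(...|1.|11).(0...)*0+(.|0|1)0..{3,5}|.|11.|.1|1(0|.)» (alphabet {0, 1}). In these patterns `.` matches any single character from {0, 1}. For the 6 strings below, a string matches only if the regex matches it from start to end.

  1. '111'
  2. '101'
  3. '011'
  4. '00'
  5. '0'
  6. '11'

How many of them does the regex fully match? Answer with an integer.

1. '111' → match
2. '101' → no match
3. '011' → no match
4. '00' → no match
5. '0' → match
6. '11' → match
Total matched: 3

3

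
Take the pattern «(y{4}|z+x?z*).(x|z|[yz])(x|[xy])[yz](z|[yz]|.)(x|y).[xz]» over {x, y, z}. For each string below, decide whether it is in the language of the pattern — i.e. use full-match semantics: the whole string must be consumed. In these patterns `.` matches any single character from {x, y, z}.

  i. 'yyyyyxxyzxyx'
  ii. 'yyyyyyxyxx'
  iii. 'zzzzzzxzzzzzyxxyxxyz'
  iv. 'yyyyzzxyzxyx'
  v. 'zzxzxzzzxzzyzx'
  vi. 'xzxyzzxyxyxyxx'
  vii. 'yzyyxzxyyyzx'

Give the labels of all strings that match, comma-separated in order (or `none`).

i, iii, iv

i. 'yyyyyxxyzxyx' → match
ii. 'yyyyyyxyxx' → no match
iii → match
iv. 'yyyyzzxyzxyx' → match
v → no match
vi → no match
vii. 'yzyyxzxyyyzx' → no match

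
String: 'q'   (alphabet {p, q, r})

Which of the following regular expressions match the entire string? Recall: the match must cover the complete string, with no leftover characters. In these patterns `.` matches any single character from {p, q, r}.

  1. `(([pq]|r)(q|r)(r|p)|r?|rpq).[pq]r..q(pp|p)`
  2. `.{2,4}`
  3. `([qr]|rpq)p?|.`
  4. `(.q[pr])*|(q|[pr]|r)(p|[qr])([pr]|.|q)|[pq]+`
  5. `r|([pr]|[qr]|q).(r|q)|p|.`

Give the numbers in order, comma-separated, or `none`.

3, 4, 5

1 → no match
2 → no match
3 → match
4 → match
5 → match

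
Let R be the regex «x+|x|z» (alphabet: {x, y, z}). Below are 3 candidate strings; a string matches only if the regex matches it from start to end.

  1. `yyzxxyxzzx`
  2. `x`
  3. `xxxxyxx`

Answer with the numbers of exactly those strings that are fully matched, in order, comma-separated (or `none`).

2

1 → no match
2 → match
3 → no match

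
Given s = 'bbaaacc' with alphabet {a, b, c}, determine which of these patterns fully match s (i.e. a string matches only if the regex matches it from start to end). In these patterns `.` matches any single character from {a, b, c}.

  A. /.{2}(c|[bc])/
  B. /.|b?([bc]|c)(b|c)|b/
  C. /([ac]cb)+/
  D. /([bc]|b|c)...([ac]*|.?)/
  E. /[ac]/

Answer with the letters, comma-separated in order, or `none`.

A → no match
B → no match
C → no match — must end with 'cb'
D → match
E → no match

D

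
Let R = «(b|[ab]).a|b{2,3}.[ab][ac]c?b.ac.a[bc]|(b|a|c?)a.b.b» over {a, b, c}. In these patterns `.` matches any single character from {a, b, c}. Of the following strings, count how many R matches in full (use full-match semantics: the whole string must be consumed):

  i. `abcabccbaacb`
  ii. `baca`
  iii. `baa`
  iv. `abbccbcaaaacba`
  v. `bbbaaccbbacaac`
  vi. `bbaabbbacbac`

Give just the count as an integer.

i → no match
ii → no match
iii → match
iv → no match
v → match
vi → no match
Total matched: 2

2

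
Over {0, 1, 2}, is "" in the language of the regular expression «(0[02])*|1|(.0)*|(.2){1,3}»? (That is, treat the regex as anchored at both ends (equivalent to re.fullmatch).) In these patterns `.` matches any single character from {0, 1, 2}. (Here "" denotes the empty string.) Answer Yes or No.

Yes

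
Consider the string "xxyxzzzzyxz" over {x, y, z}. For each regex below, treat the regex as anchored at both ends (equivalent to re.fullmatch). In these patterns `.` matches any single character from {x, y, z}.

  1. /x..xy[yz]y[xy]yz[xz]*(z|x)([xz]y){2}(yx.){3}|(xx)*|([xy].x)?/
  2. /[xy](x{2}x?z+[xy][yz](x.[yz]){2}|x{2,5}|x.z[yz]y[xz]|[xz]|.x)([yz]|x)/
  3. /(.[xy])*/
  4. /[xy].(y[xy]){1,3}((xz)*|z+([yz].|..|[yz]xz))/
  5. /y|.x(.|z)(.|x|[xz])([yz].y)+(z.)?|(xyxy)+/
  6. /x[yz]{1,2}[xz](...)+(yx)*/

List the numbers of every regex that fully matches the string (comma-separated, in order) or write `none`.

1 → no match
2 → no match
3 → no match
4 → match
5 → no match
6 → no match

4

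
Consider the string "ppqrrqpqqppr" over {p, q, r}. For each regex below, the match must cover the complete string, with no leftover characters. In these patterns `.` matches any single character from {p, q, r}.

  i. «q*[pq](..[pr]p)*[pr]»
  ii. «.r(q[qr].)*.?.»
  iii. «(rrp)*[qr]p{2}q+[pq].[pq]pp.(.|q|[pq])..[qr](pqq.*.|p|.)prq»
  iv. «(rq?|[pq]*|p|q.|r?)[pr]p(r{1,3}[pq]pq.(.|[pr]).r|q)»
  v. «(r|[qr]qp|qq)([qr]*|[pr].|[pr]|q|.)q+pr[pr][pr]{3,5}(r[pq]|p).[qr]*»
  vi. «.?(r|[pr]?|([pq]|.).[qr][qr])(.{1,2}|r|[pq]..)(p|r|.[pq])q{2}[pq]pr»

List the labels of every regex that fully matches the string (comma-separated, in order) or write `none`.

i → no match
ii → no match
iii → no match — must end with "prq"
iv → no match
v → no match
vi → match

vi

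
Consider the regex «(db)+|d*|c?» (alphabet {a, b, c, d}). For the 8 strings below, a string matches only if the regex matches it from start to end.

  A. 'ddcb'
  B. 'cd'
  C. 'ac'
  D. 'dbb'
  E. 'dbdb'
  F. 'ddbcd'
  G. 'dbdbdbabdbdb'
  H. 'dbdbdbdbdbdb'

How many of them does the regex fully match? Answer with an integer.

2

A → no match
B → no match
C → no match
D → no match
E → match
F → no match
G → no match
H → match
Total matched: 2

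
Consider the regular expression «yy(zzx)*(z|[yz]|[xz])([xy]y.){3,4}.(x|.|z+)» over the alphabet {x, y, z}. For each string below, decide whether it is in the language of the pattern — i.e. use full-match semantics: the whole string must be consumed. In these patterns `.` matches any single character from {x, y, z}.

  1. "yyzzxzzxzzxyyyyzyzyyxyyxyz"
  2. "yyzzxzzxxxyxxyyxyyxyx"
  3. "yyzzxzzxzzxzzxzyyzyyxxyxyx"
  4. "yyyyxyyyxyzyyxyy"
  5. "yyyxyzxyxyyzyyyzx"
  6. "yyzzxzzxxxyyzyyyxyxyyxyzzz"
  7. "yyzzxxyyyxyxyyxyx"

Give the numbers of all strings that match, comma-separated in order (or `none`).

3, 5, 7

1 → no match
2 → no match
3 → match
4 → no match
5 → match
6 → no match
7 → match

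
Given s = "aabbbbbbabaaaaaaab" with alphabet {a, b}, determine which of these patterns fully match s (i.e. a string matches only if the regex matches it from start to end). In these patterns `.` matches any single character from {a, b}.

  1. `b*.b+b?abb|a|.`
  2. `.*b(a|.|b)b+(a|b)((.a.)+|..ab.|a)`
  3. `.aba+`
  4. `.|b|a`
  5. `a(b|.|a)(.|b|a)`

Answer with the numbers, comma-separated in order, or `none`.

2

1 → no match
2 → match
3 → no match — must end with "a"
4 → no match
5 → no match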